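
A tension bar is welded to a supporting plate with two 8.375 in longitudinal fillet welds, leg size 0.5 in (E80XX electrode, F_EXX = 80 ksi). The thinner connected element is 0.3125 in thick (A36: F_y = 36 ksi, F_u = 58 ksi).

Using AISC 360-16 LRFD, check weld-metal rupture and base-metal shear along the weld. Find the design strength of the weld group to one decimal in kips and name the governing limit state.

113.1 kips (base-metal shear governs)

Weld metal: throat = 0.707×0.5 = 0.3535 in, L = 2×8.375 = 16.75 in. φR_n = 0.75 × 0.6 × 80 × 0.3535 × 16.75 = 213.2 kips.
Base metal shear (0.3125 in plate): yield φR_n = 1.0×0.6×36×0.3125×16.75 = 113.1 kips; rupture φR_n = 0.75×0.6×58×0.3125×16.75 = 136.6 kips; take 113.1 kips (yield).
Governing: min(213.2, 113.1) = 113.1 kips → base-metal shear.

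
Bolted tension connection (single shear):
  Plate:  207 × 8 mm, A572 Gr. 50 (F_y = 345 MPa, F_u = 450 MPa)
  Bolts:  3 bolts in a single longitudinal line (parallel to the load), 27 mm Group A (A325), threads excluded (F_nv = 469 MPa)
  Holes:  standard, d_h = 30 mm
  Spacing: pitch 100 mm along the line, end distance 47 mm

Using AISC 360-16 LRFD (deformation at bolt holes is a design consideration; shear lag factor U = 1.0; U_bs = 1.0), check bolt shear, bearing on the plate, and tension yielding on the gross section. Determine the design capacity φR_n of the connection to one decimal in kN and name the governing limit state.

453.6 kN (bearing governs)

Bolt shear: A_b = π(27)²/4 = 572.56 mm². φR_n = 0.75 × 469 × 572.56 × 3 × 1 = 604.2 kN.
Bearing (8 mm plate, F_u = 450 MPa): end bolts L_c = 47 − 30/2 = 32, R_n = min(1.2×32×8×450, 2.4×27×8×450) = 138.24 kN/bolt; interior L_c = 100 − 30 = 70, R_n = 233.28 kN/bolt. φR_n = 0.75 × (1×138.24 + 2×233.28) = 453.6 kN.
Tension yield (gross): A_g = 207×8 = 1656 mm². φR_n = 0.90 × 345 × 1656 = 514.2 kN.
Governing: min(604.2, 453.6, 514.2) = 453.6 kN → bearing.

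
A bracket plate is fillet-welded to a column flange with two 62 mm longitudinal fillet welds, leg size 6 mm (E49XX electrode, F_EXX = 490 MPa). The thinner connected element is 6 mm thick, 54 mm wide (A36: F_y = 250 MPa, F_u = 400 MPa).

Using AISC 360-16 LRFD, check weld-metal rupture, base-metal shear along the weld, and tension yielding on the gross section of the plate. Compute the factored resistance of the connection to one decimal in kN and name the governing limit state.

72.9 kN (gross-section yield governs)

Weld metal: throat = 0.707×6 = 4.242 mm, L = 2×62 = 124 mm. φR_n = 0.75 × 0.6 × 490 × 4.242 × 124 = 116.0 kN.
Base metal shear (6 mm plate): yield φR_n = 1.0×0.6×250×6×124 = 111.6 kN; rupture φR_n = 0.75×0.6×400×6×124 = 133.9 kN; take 111.6 kN (yield).
Tension yield (gross): A_g = 54×6 = 324 mm². φR_n = 0.90 × 250 × 324 = 72.9 kN.
Governing: min(116.0, 111.6, 72.9) = 72.9 kN → gross-section yield.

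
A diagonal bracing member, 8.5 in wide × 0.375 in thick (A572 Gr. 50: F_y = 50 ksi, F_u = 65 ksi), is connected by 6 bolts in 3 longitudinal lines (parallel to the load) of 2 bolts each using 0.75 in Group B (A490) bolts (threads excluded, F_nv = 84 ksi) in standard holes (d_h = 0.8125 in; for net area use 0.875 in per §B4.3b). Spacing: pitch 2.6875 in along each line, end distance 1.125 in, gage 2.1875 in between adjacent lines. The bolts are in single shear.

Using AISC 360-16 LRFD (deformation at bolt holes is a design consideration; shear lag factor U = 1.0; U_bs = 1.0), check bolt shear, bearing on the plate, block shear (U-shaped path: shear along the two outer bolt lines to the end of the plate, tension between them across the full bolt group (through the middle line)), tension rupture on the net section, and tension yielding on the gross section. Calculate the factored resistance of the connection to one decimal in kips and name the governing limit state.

102.8 kips (block shear governs)

Bolt shear: A_b = π(0.75)²/4 = 0.44179 in². φR_n = 0.75 × 84 × 0.44179 × 6 × 1 = 167.0 kips.
Bearing (0.375 in plate, F_u = 65 ksi): end bolts L_c = 1.125 − 0.8125/2 = 0.71875, R_n = min(1.2×0.71875×0.375×65, 2.4×0.75×0.375×65) = 21.023 kips/bolt; interior L_c = 2.6875 − 0.8125 = 1.875, R_n = 43.875 kips/bolt. φR_n = 0.75 × (3×21.023 + 3×43.875) = 146.0 kips.
Block shear: shear path 2×[1.125+1×2.6875] = 2×3.8125 in, A_gv = 2.8594, A_nv = 2×(3.8125 − 1.5×0.875)×0.375 = 1.875 in²; tension across gage: (4.375 − 2×0.875)×0.375 = 0.98438 in². R_n = min(0.6×65×1.875, 0.6×50×2.8594) + 1.0×65×0.98438 = min(73.125, 85.782) + 63.985 = 137.11 kips. φR_n = 0.75 × 137.11 = 102.8 kips.
Tension rupture (net): A_n = (8.5 − 3×0.875)×0.375 = 2.2031 in² (U = 1.0, A_e = A_n). φR_n = 0.75 × 65 × 2.2031 = 107.4 kips.
Tension yield (gross): A_g = 8.5×0.375 = 3.1875 in². φR_n = 0.90 × 50 × 3.1875 = 143.4 kips.
Governing: min(167.0, 146.0, 102.8, 107.4, 143.4) = 102.8 kips → block shear.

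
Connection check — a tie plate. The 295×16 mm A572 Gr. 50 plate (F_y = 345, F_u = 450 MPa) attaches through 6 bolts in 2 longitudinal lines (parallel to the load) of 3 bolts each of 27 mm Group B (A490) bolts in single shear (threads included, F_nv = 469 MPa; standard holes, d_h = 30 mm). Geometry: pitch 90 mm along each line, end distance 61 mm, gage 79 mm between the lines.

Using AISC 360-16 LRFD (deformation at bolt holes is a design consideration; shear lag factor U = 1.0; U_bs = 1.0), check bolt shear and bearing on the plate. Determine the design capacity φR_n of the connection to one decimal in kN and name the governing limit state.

1208.4 kN (bolt shear governs)

Bolt shear: A_b = π(27)²/4 = 572.56 mm². φR_n = 0.75 × 469 × 572.56 × 6 × 1 = 1208.4 kN.
Bearing (16 mm plate, F_u = 450 MPa): end bolts L_c = 61 − 30/2 = 46, R_n = min(1.2×46×16×450, 2.4×27×16×450) = 397.44 kN/bolt; interior L_c = 90 − 30 = 60, R_n = 466.56 kN/bolt. φR_n = 0.75 × (2×397.44 + 4×466.56) = 1995.8 kN.
Governing: min(1208.4, 1995.8) = 1208.4 kN → bolt shear.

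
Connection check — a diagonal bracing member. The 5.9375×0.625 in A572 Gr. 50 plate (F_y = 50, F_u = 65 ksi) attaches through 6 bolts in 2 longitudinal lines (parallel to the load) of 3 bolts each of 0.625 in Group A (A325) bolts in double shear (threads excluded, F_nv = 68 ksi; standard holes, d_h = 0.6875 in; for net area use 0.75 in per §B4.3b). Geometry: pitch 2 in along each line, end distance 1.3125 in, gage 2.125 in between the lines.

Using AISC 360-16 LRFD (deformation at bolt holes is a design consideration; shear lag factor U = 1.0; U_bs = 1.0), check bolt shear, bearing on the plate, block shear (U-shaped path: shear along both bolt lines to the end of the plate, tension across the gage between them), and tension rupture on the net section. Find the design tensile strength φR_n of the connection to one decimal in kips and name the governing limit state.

135.2 kips (net-section rupture governs)

Bolt shear: A_b = π(0.625)²/4 = 0.3068 in². φR_n = 0.75 × 68 × 0.3068 × 6 × 2 = 187.8 kips.
Bearing (0.625 in plate, F_u = 65 ksi): end bolts L_c = 1.3125 − 0.6875/2 = 0.96875, R_n = min(1.2×0.96875×0.625×65, 2.4×0.625×0.625×65) = 47.227 kips/bolt; interior L_c = 2 − 0.6875 = 1.3125, R_n = 60.938 kips/bolt. φR_n = 0.75 × (2×47.227 + 4×60.938) = 253.7 kips.
Block shear: shear path 2×[1.3125+2×2] = 2×5.3125 in, A_gv = 6.6406, A_nv = 2×(5.3125 − 2.5×0.75)×0.625 = 4.2969 in²; tension across gage: (2.125 − 1×0.75)×0.625 = 0.85938 in². R_n = min(0.6×65×4.2969, 0.6×50×6.6406) + 1.0×65×0.85938 = min(167.58, 199.22) + 55.86 = 223.44 kips. φR_n = 0.75 × 223.44 = 167.6 kips.
Tension rupture (net): A_n = (5.9375 − 2×0.75)×0.625 = 2.7734 in² (U = 1.0, A_e = A_n). φR_n = 0.75 × 65 × 2.7734 = 135.2 kips.
Governing: min(187.8, 253.7, 167.6, 135.2) = 135.2 kips → net-section rupture.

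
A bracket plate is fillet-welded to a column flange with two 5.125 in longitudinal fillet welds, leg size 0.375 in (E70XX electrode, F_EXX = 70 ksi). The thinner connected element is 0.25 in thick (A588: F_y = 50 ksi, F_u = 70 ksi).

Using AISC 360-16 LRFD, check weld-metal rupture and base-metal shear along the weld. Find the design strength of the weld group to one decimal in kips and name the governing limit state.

Weld metal: throat = 0.707×0.375 = 0.26513 in, L = 2×5.125 = 10.25 in. φR_n = 0.75 × 0.6 × 70 × 0.26513 × 10.25 = 85.6 kips.
Base metal shear (0.25 in plate): yield φR_n = 1.0×0.6×50×0.25×10.25 = 76.9 kips; rupture φR_n = 0.75×0.6×70×0.25×10.25 = 80.7 kips; take 76.9 kips (yield).
Governing: min(85.6, 76.9) = 76.9 kips → base-metal shear.

76.9 kips (base-metal shear governs)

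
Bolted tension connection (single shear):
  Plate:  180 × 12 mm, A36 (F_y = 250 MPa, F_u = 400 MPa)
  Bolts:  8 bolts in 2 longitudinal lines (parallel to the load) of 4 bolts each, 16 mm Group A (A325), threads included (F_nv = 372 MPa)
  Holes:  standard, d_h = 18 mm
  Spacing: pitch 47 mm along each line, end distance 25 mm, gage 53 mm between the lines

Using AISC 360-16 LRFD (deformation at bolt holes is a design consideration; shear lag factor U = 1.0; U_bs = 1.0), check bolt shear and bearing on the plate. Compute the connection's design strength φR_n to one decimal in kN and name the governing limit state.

448.8 kN (bolt shear governs)

Bolt shear: A_b = π(16)²/4 = 201.06 mm². φR_n = 0.75 × 372 × 201.06 × 8 × 1 = 448.8 kN.
Bearing (12 mm plate, F_u = 400 MPa): end bolts L_c = 25 − 18/2 = 16, R_n = min(1.2×16×12×400, 2.4×16×12×400) = 92.16 kN/bolt; interior L_c = 47 − 18 = 29, R_n = 167.04 kN/bolt. φR_n = 0.75 × (2×92.16 + 6×167.04) = 889.9 kN.
Governing: min(448.8, 889.9) = 448.8 kN → bolt shear.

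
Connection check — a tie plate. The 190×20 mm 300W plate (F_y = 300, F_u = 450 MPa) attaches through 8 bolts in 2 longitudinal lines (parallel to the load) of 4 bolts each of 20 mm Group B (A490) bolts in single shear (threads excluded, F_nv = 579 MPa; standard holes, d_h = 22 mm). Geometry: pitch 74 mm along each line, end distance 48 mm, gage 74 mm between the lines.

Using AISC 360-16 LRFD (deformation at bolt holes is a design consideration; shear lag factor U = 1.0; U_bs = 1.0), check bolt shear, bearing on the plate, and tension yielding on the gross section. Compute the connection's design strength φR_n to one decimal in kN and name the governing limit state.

1026.0 kN (gross-section yield governs)

Bolt shear: A_b = π(20)²/4 = 314.16 mm². φR_n = 0.75 × 579 × 314.16 × 8 × 1 = 1091.4 kN.
Bearing (20 mm plate, F_u = 450 MPa): end bolts L_c = 48 − 22/2 = 37, R_n = min(1.2×37×20×450, 2.4×20×20×450) = 399.6 kN/bolt; interior L_c = 74 − 22 = 52, R_n = 432 kN/bolt. φR_n = 0.75 × (2×399.6 + 6×432) = 2543.4 kN.
Tension yield (gross): A_g = 190×20 = 3800 mm². φR_n = 0.90 × 300 × 3800 = 1026.0 kN.
Governing: min(1091.4, 2543.4, 1026.0) = 1026.0 kN → gross-section yield.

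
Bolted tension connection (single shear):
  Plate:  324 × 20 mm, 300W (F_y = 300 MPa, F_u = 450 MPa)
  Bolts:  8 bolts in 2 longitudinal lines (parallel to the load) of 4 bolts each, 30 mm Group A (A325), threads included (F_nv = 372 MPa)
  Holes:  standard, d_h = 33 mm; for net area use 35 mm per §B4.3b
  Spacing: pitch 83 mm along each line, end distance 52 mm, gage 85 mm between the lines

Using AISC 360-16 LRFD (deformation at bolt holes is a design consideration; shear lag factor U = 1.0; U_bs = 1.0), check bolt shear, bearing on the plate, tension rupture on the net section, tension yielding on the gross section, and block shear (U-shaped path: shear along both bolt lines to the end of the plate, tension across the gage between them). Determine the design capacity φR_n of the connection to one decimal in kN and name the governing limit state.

1577.7 kN (bolt shear governs)

Bolt shear: A_b = π(30)²/4 = 706.86 mm². φR_n = 0.75 × 372 × 706.86 × 8 × 1 = 1577.7 kN.
Bearing (20 mm plate, F_u = 450 MPa): end bolts L_c = 52 − 33/2 = 35.5, R_n = min(1.2×35.5×20×450, 2.4×30×20×450) = 383.4 kN/bolt; interior L_c = 83 − 33 = 50, R_n = 540 kN/bolt. φR_n = 0.75 × (2×383.4 + 6×540) = 3005.1 kN.
Tension rupture (net): A_n = (324 − 2×35)×20 = 5080 mm² (U = 1.0, A_e = A_n). φR_n = 0.75 × 450 × 5080 = 1714.5 kN.
Tension yield (gross): A_g = 324×20 = 6480 mm². φR_n = 0.90 × 300 × 6480 = 1749.6 kN.
Block shear: shear path 2×[52+3×83] = 2×301 mm, A_gv = 12040, A_nv = 2×(301 − 3.5×35)×20 = 7140 mm²; tension across gage: (85 − 1×35)×20 = 1000 mm². R_n = min(0.6×450×7140, 0.6×300×12040) + 1.0×450×1000 = min(1927.8, 2167.2) + 450 = 2377.8 kN. φR_n = 0.75 × 2377.8 = 1783.4 kN.
Governing: min(1577.7, 3005.1, 1714.5, 1749.6, 1783.4) = 1577.7 kN → bolt shear.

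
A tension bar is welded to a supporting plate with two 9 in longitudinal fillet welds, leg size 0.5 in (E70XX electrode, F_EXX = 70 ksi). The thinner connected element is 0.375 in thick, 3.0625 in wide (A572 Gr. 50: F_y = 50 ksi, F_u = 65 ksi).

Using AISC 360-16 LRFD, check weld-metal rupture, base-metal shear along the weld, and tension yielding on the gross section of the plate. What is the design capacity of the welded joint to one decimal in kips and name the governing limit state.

51.7 kips (gross-section yield governs)

Weld metal: throat = 0.707×0.5 = 0.3535 in, L = 2×9 = 18 in. φR_n = 0.75 × 0.6 × 70 × 0.3535 × 18 = 200.4 kips.
Base metal shear (0.375 in plate): yield φR_n = 1.0×0.6×50×0.375×18 = 202.5 kips; rupture φR_n = 0.75×0.6×65×0.375×18 = 197.4 kips; take 197.4 kips (rupture).
Tension yield (gross): A_g = 3.0625×0.375 = 1.1484 in². φR_n = 0.90 × 50 × 1.1484 = 51.7 kips.
Governing: min(200.4, 197.4, 51.7) = 51.7 kips → gross-section yield.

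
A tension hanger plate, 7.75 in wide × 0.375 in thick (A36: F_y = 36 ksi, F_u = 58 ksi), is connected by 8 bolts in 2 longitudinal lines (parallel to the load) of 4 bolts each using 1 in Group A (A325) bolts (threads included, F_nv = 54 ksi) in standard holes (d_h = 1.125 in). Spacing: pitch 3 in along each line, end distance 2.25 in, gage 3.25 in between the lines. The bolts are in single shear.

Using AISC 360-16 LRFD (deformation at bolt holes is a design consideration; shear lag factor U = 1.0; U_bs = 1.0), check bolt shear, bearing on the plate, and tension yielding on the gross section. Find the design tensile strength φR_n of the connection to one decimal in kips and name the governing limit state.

Bolt shear: A_b = π(1)²/4 = 0.7854 in². φR_n = 0.75 × 54 × 0.7854 × 8 × 1 = 254.5 kips.
Bearing (0.375 in plate, F_u = 58 ksi): end bolts L_c = 2.25 − 1.125/2 = 1.6875, R_n = min(1.2×1.6875×0.375×58, 2.4×1×0.375×58) = 44.044 kips/bolt; interior L_c = 3 − 1.125 = 1.875, R_n = 48.938 kips/bolt. φR_n = 0.75 × (2×44.044 + 6×48.938) = 286.3 kips.
Tension yield (gross): A_g = 7.75×0.375 = 2.9063 in². φR_n = 0.90 × 36 × 2.9063 = 94.2 kips.
Governing: min(254.5, 286.3, 94.2) = 94.2 kips → gross-section yield.

94.2 kips (gross-section yield governs)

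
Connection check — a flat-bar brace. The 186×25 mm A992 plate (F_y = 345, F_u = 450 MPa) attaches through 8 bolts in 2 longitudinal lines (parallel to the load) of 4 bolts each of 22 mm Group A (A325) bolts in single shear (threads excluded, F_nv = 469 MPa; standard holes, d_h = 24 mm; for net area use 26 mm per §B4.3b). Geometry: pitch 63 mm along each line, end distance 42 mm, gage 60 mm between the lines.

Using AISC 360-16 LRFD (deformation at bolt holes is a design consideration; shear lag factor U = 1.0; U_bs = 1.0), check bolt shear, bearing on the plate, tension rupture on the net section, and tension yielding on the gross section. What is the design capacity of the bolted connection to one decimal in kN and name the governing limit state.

Bolt shear: A_b = π(22)²/4 = 380.13 mm². φR_n = 0.75 × 469 × 380.13 × 8 × 1 = 1069.7 kN.
Bearing (25 mm plate, F_u = 450 MPa): end bolts L_c = 42 − 24/2 = 30, R_n = min(1.2×30×25×450, 2.4×22×25×450) = 405 kN/bolt; interior L_c = 63 − 24 = 39, R_n = 526.5 kN/bolt. φR_n = 0.75 × (2×405 + 6×526.5) = 2976.8 kN.
Tension rupture (net): A_n = (186 − 2×26)×25 = 3350 mm² (U = 1.0, A_e = A_n). φR_n = 0.75 × 450 × 3350 = 1130.6 kN.
Tension yield (gross): A_g = 186×25 = 4650 mm². φR_n = 0.90 × 345 × 4650 = 1443.8 kN.
Governing: min(1069.7, 2976.8, 1130.6, 1443.8) = 1069.7 kN → bolt shear.

1069.7 kN (bolt shear governs)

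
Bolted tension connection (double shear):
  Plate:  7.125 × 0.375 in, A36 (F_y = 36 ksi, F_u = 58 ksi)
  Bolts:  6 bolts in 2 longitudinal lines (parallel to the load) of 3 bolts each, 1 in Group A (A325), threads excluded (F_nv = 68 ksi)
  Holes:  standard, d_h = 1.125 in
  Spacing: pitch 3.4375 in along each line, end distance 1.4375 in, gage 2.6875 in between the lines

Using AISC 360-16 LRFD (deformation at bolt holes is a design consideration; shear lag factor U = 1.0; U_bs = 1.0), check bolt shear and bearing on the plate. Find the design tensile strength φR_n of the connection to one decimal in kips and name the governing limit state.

Bolt shear: A_b = π(1)²/4 = 0.7854 in². φR_n = 0.75 × 68 × 0.7854 × 6 × 2 = 480.7 kips.
Bearing (0.375 in plate, F_u = 58 ksi): end bolts L_c = 1.4375 − 1.125/2 = 0.875, R_n = min(1.2×0.875×0.375×58, 2.4×1×0.375×58) = 22.838 kips/bolt; interior L_c = 3.4375 − 1.125 = 2.3125, R_n = 52.2 kips/bolt. φR_n = 0.75 × (2×22.838 + 4×52.2) = 190.9 kips.
Governing: min(480.7, 190.9) = 190.9 kips → bearing.

190.9 kips (bearing governs)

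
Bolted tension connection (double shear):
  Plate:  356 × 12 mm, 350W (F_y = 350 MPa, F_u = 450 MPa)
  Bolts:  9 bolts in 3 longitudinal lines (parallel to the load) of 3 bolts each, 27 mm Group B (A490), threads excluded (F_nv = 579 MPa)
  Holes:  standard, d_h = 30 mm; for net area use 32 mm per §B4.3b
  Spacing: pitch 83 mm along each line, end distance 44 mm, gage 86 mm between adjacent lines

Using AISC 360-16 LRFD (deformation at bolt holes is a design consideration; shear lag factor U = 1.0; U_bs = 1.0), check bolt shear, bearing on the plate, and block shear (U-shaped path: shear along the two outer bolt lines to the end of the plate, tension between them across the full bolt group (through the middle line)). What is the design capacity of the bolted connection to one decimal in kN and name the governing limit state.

1069.2 kN (block shear governs)

Bolt shear: A_b = π(27)²/4 = 572.56 mm². φR_n = 0.75 × 579 × 572.56 × 9 × 2 = 4475.4 kN.
Bearing (12 mm plate, F_u = 450 MPa): end bolts L_c = 44 − 30/2 = 29, R_n = min(1.2×29×12×450, 2.4×27×12×450) = 187.92 kN/bolt; interior L_c = 83 − 30 = 53, R_n = 343.44 kN/bolt. φR_n = 0.75 × (3×187.92 + 6×343.44) = 1968.3 kN.
Block shear: shear path 2×[44+2×83] = 2×210 mm, A_gv = 5040, A_nv = 2×(210 − 2.5×32)×12 = 3120 mm²; tension across gage: (172 − 2×32)×12 = 1296 mm². R_n = min(0.6×450×3120, 0.6×350×5040) + 1.0×450×1296 = min(842.4, 1058.4) + 583.2 = 1425.6 kN. φR_n = 0.75 × 1425.6 = 1069.2 kN.
Governing: min(4475.4, 1968.3, 1069.2) = 1069.2 kN → block shear.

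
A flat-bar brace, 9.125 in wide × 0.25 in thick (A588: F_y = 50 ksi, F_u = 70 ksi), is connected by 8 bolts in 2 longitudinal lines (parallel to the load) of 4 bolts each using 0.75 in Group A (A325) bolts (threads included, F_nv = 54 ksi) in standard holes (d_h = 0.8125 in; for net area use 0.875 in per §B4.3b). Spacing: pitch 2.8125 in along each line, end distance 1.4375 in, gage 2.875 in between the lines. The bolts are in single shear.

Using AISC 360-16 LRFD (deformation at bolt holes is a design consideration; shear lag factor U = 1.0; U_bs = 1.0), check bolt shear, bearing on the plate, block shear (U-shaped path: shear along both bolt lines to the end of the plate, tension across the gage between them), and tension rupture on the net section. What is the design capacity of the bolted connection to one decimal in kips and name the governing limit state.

Bolt shear: A_b = π(0.75)²/4 = 0.44179 in². φR_n = 0.75 × 54 × 0.44179 × 8 × 1 = 143.1 kips.
Bearing (0.25 in plate, F_u = 70 ksi): end bolts L_c = 1.4375 − 0.8125/2 = 1.03125, R_n = min(1.2×1.03125×0.25×70, 2.4×0.75×0.25×70) = 21.656 kips/bolt; interior L_c = 2.8125 − 0.8125 = 2, R_n = 31.5 kips/bolt. φR_n = 0.75 × (2×21.656 + 6×31.5) = 174.2 kips.
Block shear: shear path 2×[1.4375+3×2.8125] = 2×9.875 in, A_gv = 4.9375, A_nv = 2×(9.875 − 3.5×0.875)×0.25 = 3.4063 in²; tension across gage: (2.875 − 1×0.875)×0.25 = 0.5 in². R_n = min(0.6×70×3.4063, 0.6×50×4.9375) + 1.0×70×0.5 = min(143.06, 148.13) + 35 = 178.06 kips. φR_n = 0.75 × 178.06 = 133.5 kips.
Tension rupture (net): A_n = (9.125 − 2×0.875)×0.25 = 1.8438 in² (U = 1.0, A_e = A_n). φR_n = 0.75 × 70 × 1.8438 = 96.8 kips.
Governing: min(143.1, 174.2, 133.5, 96.8) = 96.8 kips → net-section rupture.

96.8 kips (net-section rupture governs)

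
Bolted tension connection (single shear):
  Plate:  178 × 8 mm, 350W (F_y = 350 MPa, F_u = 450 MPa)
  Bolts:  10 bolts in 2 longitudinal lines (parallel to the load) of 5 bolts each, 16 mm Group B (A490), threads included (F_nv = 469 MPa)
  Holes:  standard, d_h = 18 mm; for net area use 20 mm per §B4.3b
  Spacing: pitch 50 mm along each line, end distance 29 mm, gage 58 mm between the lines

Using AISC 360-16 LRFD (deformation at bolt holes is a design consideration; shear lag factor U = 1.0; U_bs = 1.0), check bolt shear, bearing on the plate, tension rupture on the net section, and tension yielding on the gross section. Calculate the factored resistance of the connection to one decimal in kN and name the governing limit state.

Bolt shear: A_b = π(16)²/4 = 201.06 mm². φR_n = 0.75 × 469 × 201.06 × 10 × 1 = 707.2 kN.
Bearing (8 mm plate, F_u = 450 MPa): end bolts L_c = 29 − 18/2 = 20, R_n = min(1.2×20×8×450, 2.4×16×8×450) = 86.4 kN/bolt; interior L_c = 50 − 18 = 32, R_n = 138.24 kN/bolt. φR_n = 0.75 × (2×86.4 + 8×138.24) = 959.0 kN.
Tension rupture (net): A_n = (178 − 2×20)×8 = 1104 mm² (U = 1.0, A_e = A_n). φR_n = 0.75 × 450 × 1104 = 372.6 kN.
Tension yield (gross): A_g = 178×8 = 1424 mm². φR_n = 0.90 × 350 × 1424 = 448.6 kN.
Governing: min(707.2, 959.0, 372.6, 448.6) = 372.6 kN → net-section rupture.

372.6 kN (net-section rupture governs)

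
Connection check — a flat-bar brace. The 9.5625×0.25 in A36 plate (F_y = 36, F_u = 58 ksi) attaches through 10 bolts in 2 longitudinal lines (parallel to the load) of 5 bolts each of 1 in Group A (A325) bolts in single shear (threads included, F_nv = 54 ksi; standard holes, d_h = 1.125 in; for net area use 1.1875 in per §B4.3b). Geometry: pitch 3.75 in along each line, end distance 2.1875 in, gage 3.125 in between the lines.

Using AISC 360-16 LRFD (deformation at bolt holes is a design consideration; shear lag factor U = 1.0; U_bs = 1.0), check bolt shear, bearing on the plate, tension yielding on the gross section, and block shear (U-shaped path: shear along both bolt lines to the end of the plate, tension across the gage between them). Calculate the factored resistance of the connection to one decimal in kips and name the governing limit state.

Bolt shear: A_b = π(1)²/4 = 0.7854 in². φR_n = 0.75 × 54 × 0.7854 × 10 × 1 = 318.1 kips.
Bearing (0.25 in plate, F_u = 58 ksi): end bolts L_c = 2.1875 − 1.125/2 = 1.625, R_n = min(1.2×1.625×0.25×58, 2.4×1×0.25×58) = 28.275 kips/bolt; interior L_c = 3.75 − 1.125 = 2.625, R_n = 34.8 kips/bolt. φR_n = 0.75 × (2×28.275 + 8×34.8) = 251.2 kips.
Tension yield (gross): A_g = 9.5625×0.25 = 2.3906 in². φR_n = 0.90 × 36 × 2.3906 = 77.5 kips.
Block shear: shear path 2×[2.1875+4×3.75] = 2×17.1875 in, A_gv = 8.5938, A_nv = 2×(17.1875 − 4.5×1.1875)×0.25 = 5.9219 in²; tension across gage: (3.125 − 1×1.1875)×0.25 = 0.48438 in². R_n = min(0.6×58×5.9219, 0.6×36×8.5938) + 1.0×58×0.48438 = min(206.08, 185.63) + 28.094 = 213.72 kips. φR_n = 0.75 × 213.72 = 160.3 kips.
Governing: min(318.1, 251.2, 77.5, 160.3) = 77.5 kips → gross-section yield.

77.5 kips (gross-section yield governs)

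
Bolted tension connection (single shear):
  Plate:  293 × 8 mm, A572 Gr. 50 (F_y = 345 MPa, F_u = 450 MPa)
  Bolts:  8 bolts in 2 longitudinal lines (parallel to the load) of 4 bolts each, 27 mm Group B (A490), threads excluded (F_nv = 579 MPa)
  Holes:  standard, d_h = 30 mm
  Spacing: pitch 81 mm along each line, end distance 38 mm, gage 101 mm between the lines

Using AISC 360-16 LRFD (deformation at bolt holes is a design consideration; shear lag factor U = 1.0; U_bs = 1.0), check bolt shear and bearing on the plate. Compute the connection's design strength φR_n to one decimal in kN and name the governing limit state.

1140.5 kN (bearing governs)

Bolt shear: A_b = π(27)²/4 = 572.56 mm². φR_n = 0.75 × 579 × 572.56 × 8 × 1 = 1989.1 kN.
Bearing (8 mm plate, F_u = 450 MPa): end bolts L_c = 38 − 30/2 = 23, R_n = min(1.2×23×8×450, 2.4×27×8×450) = 99.36 kN/bolt; interior L_c = 81 − 30 = 51, R_n = 220.32 kN/bolt. φR_n = 0.75 × (2×99.36 + 6×220.32) = 1140.5 kN.
Governing: min(1989.1, 1140.5) = 1140.5 kN → bearing.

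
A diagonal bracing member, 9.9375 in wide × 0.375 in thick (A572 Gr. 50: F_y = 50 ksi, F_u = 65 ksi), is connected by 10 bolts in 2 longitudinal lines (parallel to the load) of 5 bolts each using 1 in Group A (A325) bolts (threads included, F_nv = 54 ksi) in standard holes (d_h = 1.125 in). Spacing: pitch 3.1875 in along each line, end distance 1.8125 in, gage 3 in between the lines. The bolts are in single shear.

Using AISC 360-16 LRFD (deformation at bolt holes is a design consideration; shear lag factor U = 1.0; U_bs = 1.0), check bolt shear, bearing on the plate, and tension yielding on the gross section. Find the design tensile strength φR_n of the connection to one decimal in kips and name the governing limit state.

167.7 kips (gross-section yield governs)

Bolt shear: A_b = π(1)²/4 = 0.7854 in². φR_n = 0.75 × 54 × 0.7854 × 10 × 1 = 318.1 kips.
Bearing (0.375 in plate, F_u = 65 ksi): end bolts L_c = 1.8125 − 1.125/2 = 1.25, R_n = min(1.2×1.25×0.375×65, 2.4×1×0.375×65) = 36.563 kips/bolt; interior L_c = 3.1875 − 1.125 = 2.0625, R_n = 58.5 kips/bolt. φR_n = 0.75 × (2×36.563 + 8×58.5) = 405.8 kips.
Tension yield (gross): A_g = 9.9375×0.375 = 3.7266 in². φR_n = 0.90 × 50 × 3.7266 = 167.7 kips.
Governing: min(318.1, 405.8, 167.7) = 167.7 kips → gross-section yield.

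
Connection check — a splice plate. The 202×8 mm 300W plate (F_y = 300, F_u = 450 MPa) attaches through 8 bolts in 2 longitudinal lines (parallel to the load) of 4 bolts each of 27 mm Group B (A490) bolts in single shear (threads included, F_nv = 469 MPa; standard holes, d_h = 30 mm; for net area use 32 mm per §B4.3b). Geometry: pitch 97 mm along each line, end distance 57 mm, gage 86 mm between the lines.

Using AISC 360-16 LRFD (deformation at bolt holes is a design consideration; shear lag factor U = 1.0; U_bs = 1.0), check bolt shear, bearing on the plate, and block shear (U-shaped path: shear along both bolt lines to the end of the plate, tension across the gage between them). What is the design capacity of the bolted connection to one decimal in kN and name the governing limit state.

Bolt shear: A_b = π(27)²/4 = 572.56 mm². φR_n = 0.75 × 469 × 572.56 × 8 × 1 = 1611.2 kN.
Bearing (8 mm plate, F_u = 450 MPa): end bolts L_c = 57 − 30/2 = 42, R_n = min(1.2×42×8×450, 2.4×27×8×450) = 181.44 kN/bolt; interior L_c = 97 − 30 = 67, R_n = 233.28 kN/bolt. φR_n = 0.75 × (2×181.44 + 6×233.28) = 1321.9 kN.
Block shear: shear path 2×[57+3×97] = 2×348 mm, A_gv = 5568, A_nv = 2×(348 − 3.5×32)×8 = 3776 mm²; tension across gage: (86 − 1×32)×8 = 432 mm². R_n = min(0.6×450×3776, 0.6×300×5568) + 1.0×450×432 = min(1019.5, 1002.2) + 194.4 = 1196.6 kN. φR_n = 0.75 × 1196.6 = 897.5 kN.
Governing: min(1611.2, 1321.9, 897.5) = 897.5 kN → block shear.

897.5 kN (block shear governs)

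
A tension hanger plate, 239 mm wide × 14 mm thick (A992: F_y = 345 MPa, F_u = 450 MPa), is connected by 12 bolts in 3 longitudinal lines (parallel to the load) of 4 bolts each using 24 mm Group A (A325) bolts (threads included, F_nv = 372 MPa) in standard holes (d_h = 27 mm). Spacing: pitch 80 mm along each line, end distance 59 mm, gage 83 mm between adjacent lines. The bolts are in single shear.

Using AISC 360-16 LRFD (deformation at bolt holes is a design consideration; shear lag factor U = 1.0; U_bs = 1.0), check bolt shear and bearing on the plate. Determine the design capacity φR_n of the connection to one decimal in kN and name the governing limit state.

Bolt shear: A_b = π(24)²/4 = 452.39 mm². φR_n = 0.75 × 372 × 452.39 × 12 × 1 = 1514.6 kN.
Bearing (14 mm plate, F_u = 450 MPa): end bolts L_c = 59 − 27/2 = 45.5, R_n = min(1.2×45.5×14×450, 2.4×24×14×450) = 343.98 kN/bolt; interior L_c = 80 − 27 = 53, R_n = 362.88 kN/bolt. φR_n = 0.75 × (3×343.98 + 9×362.88) = 3223.4 kN.
Governing: min(1514.6, 3223.4) = 1514.6 kN → bolt shear.

1514.6 kN (bolt shear governs)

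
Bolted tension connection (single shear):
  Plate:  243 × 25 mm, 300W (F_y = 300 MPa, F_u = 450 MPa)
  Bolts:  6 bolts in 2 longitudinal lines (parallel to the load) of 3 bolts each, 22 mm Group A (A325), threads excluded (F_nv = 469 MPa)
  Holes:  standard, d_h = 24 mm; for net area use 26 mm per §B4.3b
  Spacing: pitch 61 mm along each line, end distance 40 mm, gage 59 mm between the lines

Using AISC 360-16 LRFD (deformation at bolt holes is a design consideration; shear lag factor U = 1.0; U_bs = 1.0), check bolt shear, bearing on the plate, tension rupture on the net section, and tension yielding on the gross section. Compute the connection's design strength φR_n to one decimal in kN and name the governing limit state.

Bolt shear: A_b = π(22)²/4 = 380.13 mm². φR_n = 0.75 × 469 × 380.13 × 6 × 1 = 802.3 kN.
Bearing (25 mm plate, F_u = 450 MPa): end bolts L_c = 40 − 24/2 = 28, R_n = min(1.2×28×25×450, 2.4×22×25×450) = 378 kN/bolt; interior L_c = 61 − 24 = 37, R_n = 499.5 kN/bolt. φR_n = 0.75 × (2×378 + 4×499.5) = 2065.5 kN.
Tension rupture (net): A_n = (243 − 2×26)×25 = 4775 mm² (U = 1.0, A_e = A_n). φR_n = 0.75 × 450 × 4775 = 1611.6 kN.
Tension yield (gross): A_g = 243×25 = 6075 mm². φR_n = 0.90 × 300 × 6075 = 1640.3 kN.
Governing: min(802.3, 2065.5, 1611.6, 1640.3) = 802.3 kN → bolt shear.

802.3 kN (bolt shear governs)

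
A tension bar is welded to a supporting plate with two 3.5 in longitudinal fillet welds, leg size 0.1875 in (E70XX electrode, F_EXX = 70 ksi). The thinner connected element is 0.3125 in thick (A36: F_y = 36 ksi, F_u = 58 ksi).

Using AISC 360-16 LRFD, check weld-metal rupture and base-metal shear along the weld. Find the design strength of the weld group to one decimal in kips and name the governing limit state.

Weld metal: throat = 0.707×0.1875 = 0.13256 in, L = 2×3.5 = 7 in. φR_n = 0.75 × 0.6 × 70 × 0.13256 × 7 = 29.2 kips.
Base metal shear (0.3125 in plate): yield φR_n = 1.0×0.6×36×0.3125×7 = 47.3 kips; rupture φR_n = 0.75×0.6×58×0.3125×7 = 57.1 kips; take 47.3 kips (yield).
Governing: min(29.2, 47.3) = 29.2 kips → weld metal.

29.2 kips (weld metal governs)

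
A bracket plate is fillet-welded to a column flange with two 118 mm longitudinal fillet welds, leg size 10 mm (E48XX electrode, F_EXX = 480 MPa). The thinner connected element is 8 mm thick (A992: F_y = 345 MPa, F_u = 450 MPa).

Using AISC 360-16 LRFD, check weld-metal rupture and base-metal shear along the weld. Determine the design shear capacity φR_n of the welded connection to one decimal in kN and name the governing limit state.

360.4 kN (weld metal governs)

Weld metal: throat = 0.707×10 = 7.07 mm, L = 2×118 = 236 mm. φR_n = 0.75 × 0.6 × 480 × 7.07 × 236 = 360.4 kN.
Base metal shear (8 mm plate): yield φR_n = 1.0×0.6×345×8×236 = 390.8 kN; rupture φR_n = 0.75×0.6×450×8×236 = 382.3 kN; take 382.3 kN (rupture).
Governing: min(360.4, 382.3) = 360.4 kN → weld metal.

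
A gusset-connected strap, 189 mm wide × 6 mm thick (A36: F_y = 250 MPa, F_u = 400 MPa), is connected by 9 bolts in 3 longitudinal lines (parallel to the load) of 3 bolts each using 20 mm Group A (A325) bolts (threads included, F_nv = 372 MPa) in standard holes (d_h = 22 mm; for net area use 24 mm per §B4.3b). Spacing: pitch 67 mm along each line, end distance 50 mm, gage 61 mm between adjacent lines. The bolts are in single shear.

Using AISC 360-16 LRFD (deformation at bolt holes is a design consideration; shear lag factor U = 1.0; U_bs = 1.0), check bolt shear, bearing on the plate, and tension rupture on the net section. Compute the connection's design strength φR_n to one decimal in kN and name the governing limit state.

Bolt shear: A_b = π(20)²/4 = 314.16 mm². φR_n = 0.75 × 372 × 314.16 × 9 × 1 = 788.9 kN.
Bearing (6 mm plate, F_u = 400 MPa): end bolts L_c = 50 − 22/2 = 39, R_n = min(1.2×39×6×400, 2.4×20×6×400) = 112.32 kN/bolt; interior L_c = 67 − 22 = 45, R_n = 115.2 kN/bolt. φR_n = 0.75 × (3×112.32 + 6×115.2) = 771.1 kN.
Tension rupture (net): A_n = (189 − 3×24)×6 = 702 mm² (U = 1.0, A_e = A_n). φR_n = 0.75 × 400 × 702 = 210.6 kN.
Governing: min(788.9, 771.1, 210.6) = 210.6 kN → net-section rupture.

210.6 kN (net-section rupture governs)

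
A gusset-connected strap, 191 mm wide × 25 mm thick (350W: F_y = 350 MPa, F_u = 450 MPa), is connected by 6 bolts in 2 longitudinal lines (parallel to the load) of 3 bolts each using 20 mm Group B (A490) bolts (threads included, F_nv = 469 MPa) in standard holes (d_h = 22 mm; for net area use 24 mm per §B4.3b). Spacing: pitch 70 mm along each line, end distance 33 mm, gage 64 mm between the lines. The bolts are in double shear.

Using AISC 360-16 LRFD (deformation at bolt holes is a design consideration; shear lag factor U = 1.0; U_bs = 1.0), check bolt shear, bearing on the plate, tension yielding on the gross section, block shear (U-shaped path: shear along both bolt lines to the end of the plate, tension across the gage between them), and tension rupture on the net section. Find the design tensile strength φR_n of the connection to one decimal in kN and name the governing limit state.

Bolt shear: A_b = π(20)²/4 = 314.16 mm². φR_n = 0.75 × 469 × 314.16 × 6 × 2 = 1326.1 kN.
Bearing (25 mm plate, F_u = 450 MPa): end bolts L_c = 33 − 22/2 = 22, R_n = min(1.2×22×25×450, 2.4×20×25×450) = 297 kN/bolt; interior L_c = 70 − 22 = 48, R_n = 540 kN/bolt. φR_n = 0.75 × (2×297 + 4×540) = 2065.5 kN.
Tension yield (gross): A_g = 191×25 = 4775 mm². φR_n = 0.90 × 350 × 4775 = 1504.1 kN.
Block shear: shear path 2×[33+2×70] = 2×173 mm, A_gv = 8650, A_nv = 2×(173 − 2.5×24)×25 = 5650 mm²; tension across gage: (64 − 1×24)×25 = 1000 mm². R_n = min(0.6×450×5650, 0.6×350×8650) + 1.0×450×1000 = min(1525.5, 1816.5) + 450 = 1975.5 kN. φR_n = 0.75 × 1975.5 = 1481.6 kN.
Tension rupture (net): A_n = (191 − 2×24)×25 = 3575 mm² (U = 1.0, A_e = A_n). φR_n = 0.75 × 450 × 3575 = 1206.6 kN.
Governing: min(1326.1, 2065.5, 1504.1, 1481.6, 1206.6) = 1206.6 kN → net-section rupture.

1206.6 kN (net-section rupture governs)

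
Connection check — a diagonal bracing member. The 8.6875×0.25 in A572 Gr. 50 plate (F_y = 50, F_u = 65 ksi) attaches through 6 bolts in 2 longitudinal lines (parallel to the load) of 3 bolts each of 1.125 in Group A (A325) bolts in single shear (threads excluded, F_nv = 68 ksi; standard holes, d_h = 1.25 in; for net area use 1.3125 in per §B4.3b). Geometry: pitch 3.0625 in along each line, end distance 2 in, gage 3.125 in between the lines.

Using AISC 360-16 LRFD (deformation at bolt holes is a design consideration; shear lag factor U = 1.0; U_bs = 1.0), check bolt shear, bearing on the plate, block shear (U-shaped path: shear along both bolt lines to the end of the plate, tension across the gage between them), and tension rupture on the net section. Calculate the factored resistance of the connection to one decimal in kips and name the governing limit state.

Bolt shear: A_b = π(1.125)²/4 = 0.99402 in². φR_n = 0.75 × 68 × 0.99402 × 6 × 1 = 304.2 kips.
Bearing (0.25 in plate, F_u = 65 ksi): end bolts L_c = 2 − 1.25/2 = 1.375, R_n = min(1.2×1.375×0.25×65, 2.4×1.125×0.25×65) = 26.813 kips/bolt; interior L_c = 3.0625 − 1.25 = 1.8125, R_n = 35.344 kips/bolt. φR_n = 0.75 × (2×26.813 + 4×35.344) = 146.3 kips.
Block shear: shear path 2×[2+2×3.0625] = 2×8.125 in, A_gv = 4.0625, A_nv = 2×(8.125 − 2.5×1.3125)×0.25 = 2.4219 in²; tension across gage: (3.125 − 1×1.3125)×0.25 = 0.45313 in². R_n = min(0.6×65×2.4219, 0.6×50×4.0625) + 1.0×65×0.45313 = min(94.454, 121.88) + 29.453 = 123.91 kips. φR_n = 0.75 × 123.91 = 92.9 kips.
Tension rupture (net): A_n = (8.6875 − 2×1.3125)×0.25 = 1.5156 in² (U = 1.0, A_e = A_n). φR_n = 0.75 × 65 × 1.5156 = 73.9 kips.
Governing: min(304.2, 146.3, 92.9, 73.9) = 73.9 kips → net-section rupture.

73.9 kips (net-section rupture governs)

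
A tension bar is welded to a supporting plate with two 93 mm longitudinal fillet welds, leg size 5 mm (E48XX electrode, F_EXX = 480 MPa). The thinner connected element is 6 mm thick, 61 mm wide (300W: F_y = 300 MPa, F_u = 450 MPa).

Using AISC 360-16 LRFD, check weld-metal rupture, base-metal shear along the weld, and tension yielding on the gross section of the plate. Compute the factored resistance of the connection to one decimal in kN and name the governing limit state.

98.8 kN (gross-section yield governs)

Weld metal: throat = 0.707×5 = 3.535 mm, L = 2×93 = 186 mm. φR_n = 0.75 × 0.6 × 480 × 3.535 × 186 = 142.0 kN.
Base metal shear (6 mm plate): yield φR_n = 1.0×0.6×300×6×186 = 200.9 kN; rupture φR_n = 0.75×0.6×450×6×186 = 226.0 kN; take 200.9 kN (yield).
Tension yield (gross): A_g = 61×6 = 366 mm². φR_n = 0.90 × 300 × 366 = 98.8 kN.
Governing: min(142.0, 200.9, 98.8) = 98.8 kN → gross-section yield.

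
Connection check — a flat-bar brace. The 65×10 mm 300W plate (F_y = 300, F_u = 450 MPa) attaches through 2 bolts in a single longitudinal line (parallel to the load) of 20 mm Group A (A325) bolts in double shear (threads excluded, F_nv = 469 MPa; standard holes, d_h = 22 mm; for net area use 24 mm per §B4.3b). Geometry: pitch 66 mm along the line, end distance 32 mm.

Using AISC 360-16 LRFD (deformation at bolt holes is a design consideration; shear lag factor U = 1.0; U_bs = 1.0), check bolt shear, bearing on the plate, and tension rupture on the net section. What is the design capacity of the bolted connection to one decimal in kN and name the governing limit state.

Bolt shear: A_b = π(20)²/4 = 314.16 mm². φR_n = 0.75 × 469 × 314.16 × 2 × 2 = 442.0 kN.
Bearing (10 mm plate, F_u = 450 MPa): end bolts L_c = 32 − 22/2 = 21, R_n = min(1.2×21×10×450, 2.4×20×10×450) = 113.4 kN/bolt; interior L_c = 66 − 22 = 44, R_n = 216 kN/bolt. φR_n = 0.75 × (1×113.4 + 1×216) = 247.1 kN.
Tension rupture (net): A_n = (65 − 1×24)×10 = 410 mm² (U = 1.0, A_e = A_n). φR_n = 0.75 × 450 × 410 = 138.4 kN.
Governing: min(442.0, 247.1, 138.4) = 138.4 kN → net-section rupture.

138.4 kN (net-section rupture governs)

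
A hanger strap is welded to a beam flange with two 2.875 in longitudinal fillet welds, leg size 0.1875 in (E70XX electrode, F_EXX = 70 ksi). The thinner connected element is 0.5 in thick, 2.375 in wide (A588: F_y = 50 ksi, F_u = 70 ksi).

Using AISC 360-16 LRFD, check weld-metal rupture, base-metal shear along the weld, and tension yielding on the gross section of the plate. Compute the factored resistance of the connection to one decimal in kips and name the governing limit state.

Weld metal: throat = 0.707×0.1875 = 0.13256 in, L = 2×2.875 = 5.75 in. φR_n = 0.75 × 0.6 × 70 × 0.13256 × 5.75 = 24.0 kips.
Base metal shear (0.5 in plate): yield φR_n = 1.0×0.6×50×0.5×5.75 = 86.3 kips; rupture φR_n = 0.75×0.6×70×0.5×5.75 = 90.6 kips; take 86.3 kips (yield).
Tension yield (gross): A_g = 2.375×0.5 = 1.1875 in². φR_n = 0.90 × 50 × 1.1875 = 53.4 kips.
Governing: min(24.0, 86.3, 53.4) = 24.0 kips → weld metal.

24.0 kips (weld metal governs)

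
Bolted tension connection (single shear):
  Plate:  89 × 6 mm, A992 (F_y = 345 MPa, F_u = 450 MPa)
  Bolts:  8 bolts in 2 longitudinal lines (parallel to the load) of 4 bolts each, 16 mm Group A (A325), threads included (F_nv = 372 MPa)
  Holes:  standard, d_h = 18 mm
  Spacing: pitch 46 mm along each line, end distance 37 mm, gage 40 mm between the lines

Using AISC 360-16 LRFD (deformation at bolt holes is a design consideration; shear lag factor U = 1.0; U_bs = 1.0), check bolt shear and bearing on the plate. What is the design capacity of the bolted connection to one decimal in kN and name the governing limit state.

448.8 kN (bolt shear governs)

Bolt shear: A_b = π(16)²/4 = 201.06 mm². φR_n = 0.75 × 372 × 201.06 × 8 × 1 = 448.8 kN.
Bearing (6 mm plate, F_u = 450 MPa): end bolts L_c = 37 − 18/2 = 28, R_n = min(1.2×28×6×450, 2.4×16×6×450) = 90.72 kN/bolt; interior L_c = 46 − 18 = 28, R_n = 90.72 kN/bolt. φR_n = 0.75 × (2×90.72 + 6×90.72) = 544.3 kN.
Governing: min(448.8, 544.3) = 448.8 kN → bolt shear.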